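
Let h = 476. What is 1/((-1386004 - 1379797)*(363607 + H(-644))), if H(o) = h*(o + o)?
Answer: 1/690014799281 ≈ 1.4492e-12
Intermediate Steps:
H(o) = 952*o (H(o) = 476*(o + o) = 476*(2*o) = 952*o)
1/((-1386004 - 1379797)*(363607 + H(-644))) = 1/((-1386004 - 1379797)*(363607 + 952*(-644))) = 1/(-2765801*(363607 - 613088)) = 1/(-2765801*(-249481)) = 1/690014799281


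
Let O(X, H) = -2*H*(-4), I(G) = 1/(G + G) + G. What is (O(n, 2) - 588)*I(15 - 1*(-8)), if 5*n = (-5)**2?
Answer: -302874/23 ≈ -13168.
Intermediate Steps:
n = 5 (n = (1/5)*(-5)**2 = (1/5)*25 = 5)
I(G) = G + 1/(2*G) (I(G) = 1/(2*G) + G = G + 1/(2*G))
O(X, H) = 8*H
(O(n, 2) - 588)*I(15 - 1*(-8)) = (8*2 - 588)*((15 - 1*(-8)) + 1/(2*(15 - 1*(-8)))) = (16 - 588)*((15 + 8) + 1/(2*(15 + 8))) = -572*(23 + (1/2)/23) = -572*(23 + (1/2)*(1/23)) = -572*(23 + 1/46) = -572*1059/46 = -302874/23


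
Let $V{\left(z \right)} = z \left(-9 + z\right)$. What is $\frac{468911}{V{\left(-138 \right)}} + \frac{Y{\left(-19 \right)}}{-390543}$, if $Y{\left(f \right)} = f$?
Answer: $\frac{61043431369}{2640851766} \approx 23.115$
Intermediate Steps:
$\frac{468911}{V{\left(-138 \right)}} + \frac{Y{\left(-19 \right)}}{-390543} = \frac{468911}{\left(-138\right) \left(-9 - 138\right)} - \frac{19}{-390543} = \frac{468911}{\left(-138\right) \left(-147\right)} - - \frac{19}{390543} = \frac{468911}{20286} + \frac{19}{390543} = \frac{61043431369}{2640851766}$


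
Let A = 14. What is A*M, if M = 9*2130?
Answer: 268380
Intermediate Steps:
M = 19170
A*M = 14*19170 = 268380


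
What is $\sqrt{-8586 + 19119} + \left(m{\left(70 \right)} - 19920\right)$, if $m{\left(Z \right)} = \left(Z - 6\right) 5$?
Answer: $-19600 + \sqrt{10533} \approx -19497.0$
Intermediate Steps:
$m{\left(Z \right)} = -30 + 5 Z$ ($m{\left(Z \right)} = \left(-6 + Z\right) 5 = -30 + 5 Z$)
$\sqrt{-8586 + 19119} + \left(m{\left(70 \right)} - 19920\right) = \sqrt{-8586 + 19119} + \left(\left(-30 + 5 \cdot 70\right) - 19920\right) = \sqrt{10533} + \left(\left(-30 + 350\right) - 19920\right) = \sqrt{10533} + \left(320 - 19920\right) = \sqrt{10533} - 19600 = -19600 + \sqrt{10533}$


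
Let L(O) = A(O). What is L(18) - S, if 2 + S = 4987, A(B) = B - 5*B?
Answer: -5057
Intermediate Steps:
A(B) = -4*B
L(O) = -4*O
S = 4985 (S = -2 + 4987 = 4985)
L(18) - S = -4*18 - 1*4985 = -72 - 4985 = -5057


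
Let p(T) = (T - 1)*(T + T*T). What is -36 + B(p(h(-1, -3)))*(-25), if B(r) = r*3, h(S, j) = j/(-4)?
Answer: -729/64 ≈ -11.391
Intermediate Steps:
h(S, j) = -j/4 (h(S, j) = j*(-¼) = -j/4)
p(T) = (-1 + T)*(T + T²)
B(r) = 3*r
-36 + B(p(h(-1, -3)))*(-25) = -36 + (3*((-¼*(-3))³ - (-1)*(-3)/4))*(-25) = -36 + (3*((¾)³ - 1*¾))*(-25) = -36 + (3*(27/64 - ¾))*(-25) = -36 + (3*(-21/64))*(-25) = -36 - 63/64*(-25) = -36 + 1575/64 = -729/64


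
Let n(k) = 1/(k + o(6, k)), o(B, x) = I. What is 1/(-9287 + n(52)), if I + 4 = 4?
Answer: -52/482923 ≈ -0.00010768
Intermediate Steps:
I = 0 (I = -4 + 4 = 0)
o(B, x) = 0
n(k) = 1/k (n(k) = 1/(k + 0) = 1/k)
1/(-9287 + n(52)) = 1/(-9287 + 1/52) = 1/(-482923/52) = -52/482923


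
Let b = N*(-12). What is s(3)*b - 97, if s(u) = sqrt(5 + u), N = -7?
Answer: -97 + 168*sqrt(2) ≈ 140.59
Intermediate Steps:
b = 84 (b = -7*(-12) = 84)
s(3)*b - 97 = sqrt(5 + 3)*84 - 97 = sqrt(8)*84 - 97 = (2*sqrt(2))*84 - 97 = 168*sqrt(2) - 97 = -97 + 168*sqrt(2)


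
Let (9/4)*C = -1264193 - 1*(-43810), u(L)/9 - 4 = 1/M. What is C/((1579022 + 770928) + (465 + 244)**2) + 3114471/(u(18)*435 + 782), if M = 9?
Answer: 79877543093245/433294680483 ≈ 184.35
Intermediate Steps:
u(L) = 37 (u(L) = 36 + 9/9 = 36 + 9*(1/9) = 36 + 1 = 37)
C = -4881532/9 (C = 4*(-1264193 - 1*(-43810))/9 = 4*(-1264193 + 43810)/9 = (4/9)*(-1220383) = -4881532/9 ≈ -5.4239e+5)
C/((1579022 + 770928) + (465 + 244)**2) + 3114471/(u(18)*435 + 782) = -4881532/(9*((1579022 + 770928) + (465 + 244)**2)) + 3114471/(37*435 + 782) = -4881532/(9*(2349950 + 709**2)) + 3114471/(16095 + 782) = -4881532/(9*(2349950 + 502681)) + 3114471/16877 = -4881532/9/2852631 + 3114471*(1/16877) = -4881532/9*1/2852631 + 3114471/16877 = -4881532/25673679 + 3114471/16877 = 79877543093245/433294680483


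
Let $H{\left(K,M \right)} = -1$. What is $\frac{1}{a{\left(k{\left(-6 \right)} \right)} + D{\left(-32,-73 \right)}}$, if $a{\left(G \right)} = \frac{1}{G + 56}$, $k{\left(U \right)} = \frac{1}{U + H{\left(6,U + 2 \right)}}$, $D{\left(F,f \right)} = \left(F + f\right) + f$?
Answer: $- \frac{391}{69591} \approx -0.0056185$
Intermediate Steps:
$D{\left(F,f \right)} = F + 2 f$
$k{\left(U \right)} = \frac{1}{-1 + U}$ ($k{\left(U \right)} = \frac{1}{U - 1} = \frac{1}{-1 + U}$)
$a{\left(G \right)} = \frac{1}{56 + G}$
$\frac{1}{a{\left(k{\left(-6 \right)} \right)} + D{\left(-32,-73 \right)}} = \frac{1}{\frac{1}{56 + \frac{1}{-1 - 6}} + \left(-32 + 2 \left(-73\right)\right)} = \frac{1}{\frac{1}{56 + \frac{1}{-7}} - 178} = \frac{1}{\frac{1}{56 - \frac{1}{7}} - 178} = \frac{1}{\frac{1}{\frac{391}{7}} - 178} = \frac{1}{\frac{7}{391} - 178} = \frac{1}{- \frac{69591}{391}} = - \frac{391}{69591}$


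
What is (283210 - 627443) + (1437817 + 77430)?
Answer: 1171014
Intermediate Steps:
(283210 - 627443) + (1437817 + 77430) = -344233 + 1515247 = 1171014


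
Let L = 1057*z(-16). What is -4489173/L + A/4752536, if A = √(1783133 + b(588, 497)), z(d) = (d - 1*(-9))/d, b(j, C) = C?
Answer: -71826768/7399 + √1783630/4752536 ≈ -9707.6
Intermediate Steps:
z(d) = (9 + d)/d (z(d) = (d + 9)/d = (9 + d)/d)
A = √1783630 (A = √(1783133 + 497) = √1783630 ≈ 1335.5)
L = 7399/16 (L = 1057*((9 - 16)/(-16)) = 1057*(-1/16*(-7)) = 1057*(7/16) = 7399/16 ≈ 462.44)
-4489173/L + A/4752536 = -4489173/7399/16 + √1783630/4752536 = -4489173*16/7399 + √1783630*(1/4752536) = -71826768/7399 + √1783630/4752536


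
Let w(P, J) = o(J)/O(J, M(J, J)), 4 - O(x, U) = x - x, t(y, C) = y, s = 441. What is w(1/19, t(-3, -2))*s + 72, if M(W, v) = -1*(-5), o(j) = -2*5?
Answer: -2061/2 ≈ -1030.5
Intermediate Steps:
o(j) = -10
M(W, v) = 5
O(x, U) = 4 (O(x, U) = 4 - (x - x) = 4 - 1*0 = 4 + 0 = 4)
w(P, J) = -5/2 (w(P, J) = -10/4 = -10*¼ = -5/2)
w(1/19, t(-3, -2))*s + 72 = -5/2*441 + 72 = -2205/2 + 72 = -2061/2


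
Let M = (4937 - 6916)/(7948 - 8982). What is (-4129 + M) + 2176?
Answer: -2017423/1034 ≈ -1951.1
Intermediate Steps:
M = 1979/1034 (M = -1979/(-1034) = -1979*(-1/1034) = 1979/1034 ≈ 1.9139)
(-4129 + M) + 2176 = (-4129 + 1979/1034) + 2176 = -4267407/1034 + 2176 = -2017423/1034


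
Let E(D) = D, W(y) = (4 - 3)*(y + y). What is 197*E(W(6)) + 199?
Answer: 2563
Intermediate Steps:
W(y) = 2*y (W(y) = 1*(2*y) = 2*y)
197*E(W(6)) + 199 = 197*(2*6) + 199 = 197*12 + 199 = 2364 + 199 = 2563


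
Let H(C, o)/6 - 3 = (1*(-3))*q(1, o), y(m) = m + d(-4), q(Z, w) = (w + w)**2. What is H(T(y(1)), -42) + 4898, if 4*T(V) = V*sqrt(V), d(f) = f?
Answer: -122092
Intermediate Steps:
q(Z, w) = 4*w**2 (q(Z, w) = (2*w)**2 = 4*w**2)
y(m) = -4 + m (y(m) = m - 4 = -4 + m)
T(V) = V**(3/2)/4 (T(V) = (V*sqrt(V))/4 = V**(3/2)/4)
H(C, o) = 18 - 72*o**2 (H(C, o) = 18 + 6*((1*(-3))*(4*o**2)) = 18 + 6*(-12*o**2) = 18 - 72*o**2)
H(T(y(1)), -42) + 4898 = (18 - 72*(-42)**2) + 4898 = (18 - 72*1764) + 4898 = (18 - 127008) + 4898 = -126990 + 4898 = -122092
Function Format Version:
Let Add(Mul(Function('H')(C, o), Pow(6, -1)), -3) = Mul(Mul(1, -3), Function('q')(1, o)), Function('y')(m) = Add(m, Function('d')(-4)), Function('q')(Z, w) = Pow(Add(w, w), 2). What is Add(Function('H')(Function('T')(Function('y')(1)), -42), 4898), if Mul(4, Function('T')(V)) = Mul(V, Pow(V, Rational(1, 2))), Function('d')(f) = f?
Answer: -122092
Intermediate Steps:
Function('q')(Z, w) = Mul(4, Pow(w, 2)) (Function('q')(Z, w) = Pow(Mul(2, w), 2) = Mul(4, Pow(w, 2)))
Function('y')(m) = Add(-4, m) (Function('y')(m) = Add(m, -4) = Add(-4, m))
Function('T')(V) = Mul(Rational(1, 4), Pow(V, Rational(3, 2))) (Function('T')(V) = Mul(Rational(1, 4), Mul(V, Pow(V, Rational(1, 2)))) = Mul(Rational(1, 4), Pow(V, Rational(3, 2))))
Function('H')(C, o) = Add(18, Mul(-72, Pow(o, 2))) (Function('H')(C, o) = Add(18, Mul(6, Mul(Mul(1, -3), Mul(4, Pow(o, 2))))) = Add(18, Mul(6, Mul(-3, Mul(4, Pow(o, 2))))) = Add(18, Mul(6, Mul(-12, Pow(o, 2)))) = Add(18, Mul(-72, Pow(o, 2))))
Add(Function('H')(Function('T')(Function('y')(1)), -42), 4898) = Add(Add(18, Mul(-72, Pow(-42, 2))), 4898) = Add(Add(18, Mul(-72, 1764)), 4898) = Add(Add(18, -127008), 4898) = Add(-126990, 4898) = -122092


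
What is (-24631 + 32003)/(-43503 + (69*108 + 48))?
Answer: -7372/36003 ≈ -0.20476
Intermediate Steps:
(-24631 + 32003)/(-43503 + (69*108 + 48)) = 7372/(-43503 + (7452 + 48)) = 7372/(-43503 + 7500) = 7372/(-36003) = 7372*(-1/36003) = -7372/36003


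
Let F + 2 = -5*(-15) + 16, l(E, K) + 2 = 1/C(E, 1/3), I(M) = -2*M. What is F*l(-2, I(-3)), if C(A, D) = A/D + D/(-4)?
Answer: -14062/73 ≈ -192.63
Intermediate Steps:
C(A, D) = -D/4 + A/D (C(A, D) = A/D + D*(-1/4) = A/D - D/4 = -D/4 + A/D)
l(E, K) = -2 + 1/(-1/12 + 3*E) (l(E, K) = -2 + 1/(-1/4/3 + E/(1/3)) = -2 + 1/(-1/4*1/3 + E/(1/3)) = -2 + 1/(-1/12 + E*3) = -2 + 1/(-1/12 + 3*E))
F = 89 (F = -2 + (-5*(-15) + 16) = -2 + (75 + 16) = -2 + 91 = 89)
F*l(-2, I(-3)) = 89*(2*(7 - 36*(-2))/(-1 + 36*(-2))) = 89*(2*(7 + 72)/(-1 - 72)) = 89*(2*79/(-73)) = 89*(2*(-1/73)*79) = 89*(-158/73) = -14062/73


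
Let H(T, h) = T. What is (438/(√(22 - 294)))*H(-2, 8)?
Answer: 219*I*√17/17 ≈ 53.115*I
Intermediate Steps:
(438/(√(22 - 294)))*H(-2, 8) = (438/(√(22 - 294)))*(-2) = (438/(√(-272)))*(-2) = (438/((4*I*√17)))*(-2) = (438*(-I*√17/68))*(-2) = -219*I*√17/34*(-2) = 219*I*√17/17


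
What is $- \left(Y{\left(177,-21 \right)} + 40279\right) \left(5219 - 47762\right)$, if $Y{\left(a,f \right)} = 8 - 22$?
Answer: $1712993895$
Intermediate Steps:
$Y{\left(a,f \right)} = -14$ ($Y{\left(a,f \right)} = 8 - 22 = -14$)
$- \left(Y{\left(177,-21 \right)} + 40279\right) \left(5219 - 47762\right) = - \left(-14 + 40279\right) \left(5219 - 47762\right) = - 40265 \left(-42543\right) = \left(-1\right) \left(-1712993895\right) = 1712993895$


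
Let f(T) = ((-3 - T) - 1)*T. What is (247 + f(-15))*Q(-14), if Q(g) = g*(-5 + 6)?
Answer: -1148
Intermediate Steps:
Q(g) = g (Q(g) = g*1 = g)
f(T) = T*(-4 - T) (f(T) = (-4 - T)*T = T*(-4 - T))
(247 + f(-15))*Q(-14) = (247 - 1*(-15)*(4 - 15))*(-14) = (247 - 1*(-15)*(-11))*(-14) = (247 - 165)*(-14) = 82*(-14) = -1148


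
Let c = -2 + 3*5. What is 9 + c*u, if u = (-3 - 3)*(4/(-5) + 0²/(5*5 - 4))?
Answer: 357/5 ≈ 71.400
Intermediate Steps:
c = 13 (c = -2 + 15 = 13)
u = 24/5 (u = -6*(4*(-⅕) + 0/(25 - 4)) = -6*(-⅘ + 0/21) = -6*(-⅘ + 0*(1/21)) = -6*(-⅘ + 0) = -6*(-⅘) = 24/5 ≈ 4.8000)
9 + c*u = 9 + 13*(24/5) = 9 + 312/5 = 357/5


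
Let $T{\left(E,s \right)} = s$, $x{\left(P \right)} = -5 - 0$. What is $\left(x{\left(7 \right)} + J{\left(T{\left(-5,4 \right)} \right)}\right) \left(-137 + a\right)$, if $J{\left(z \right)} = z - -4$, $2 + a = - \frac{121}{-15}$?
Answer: $- \frac{1964}{5} \approx -392.8$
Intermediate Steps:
$x{\left(P \right)} = -5$ ($x{\left(P \right)} = -5 + 0 = -5$)
$a = \frac{91}{15}$ ($a = -2 - \frac{121}{-15} = -2 - - \frac{121}{15} = -2 + \frac{121}{15} = \frac{91}{15} \approx 6.0667$)
$J{\left(z \right)} = 4 + z$ ($J{\left(z \right)} = z + 4 = 4 + z$)
$\left(x{\left(7 \right)} + J{\left(T{\left(-5,4 \right)} \right)}\right) \left(-137 + a\right) = \left(-5 + \left(4 + 4\right)\right) \left(-137 + \frac{91}{15}\right) = \left(-5 + 8\right) \left(- \frac{1964}{15}\right) = 3 \left(- \frac{1964}{15}\right) = - \frac{1964}{5}$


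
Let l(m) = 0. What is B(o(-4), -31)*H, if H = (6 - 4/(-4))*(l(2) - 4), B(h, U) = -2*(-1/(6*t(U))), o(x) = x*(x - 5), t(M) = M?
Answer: 28/93 ≈ 0.30108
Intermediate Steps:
o(x) = x*(-5 + x)
B(h, U) = 1/(3*U) (B(h, U) = -2*(-1/(6*U)) = -(-1)/(3*U) = 1/(3*U))
H = -28 (H = (6 - 4/(-4))*(0 - 4) = (6 - 4*(-¼))*(-4) = (6 + 1)*(-4) = 7*(-4) = -28)
B(o(-4), -31)*H = ((⅓)/(-31))*(-28) = ((⅓)*(-1/31))*(-28) = -1/93*(-28) = 28/93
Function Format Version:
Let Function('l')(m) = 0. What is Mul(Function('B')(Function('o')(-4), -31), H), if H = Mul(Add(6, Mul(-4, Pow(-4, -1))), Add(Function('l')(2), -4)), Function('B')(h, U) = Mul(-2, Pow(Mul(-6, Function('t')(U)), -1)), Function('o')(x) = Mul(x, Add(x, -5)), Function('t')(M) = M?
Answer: Rational(28, 93) ≈ 0.30108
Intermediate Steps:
Function('o')(x) = Mul(x, Add(-5, x))
Function('B')(h, U) = Mul(Rational(1, 3), Pow(U, -1)) (Function('B')(h, U) = Mul(-2, Pow(Mul(-6, U), -1)) = Mul(-2, Mul(Rational(-1, 6), Pow(U, -1))) = Mul(Rational(1, 3), Pow(U, -1)))
H = -28 (H = Mul(Add(6, Mul(-4, Pow(-4, -1))), Add(0, -4)) = Mul(Add(6, Mul(-4, Rational(-1, 4))), -4) = Mul(Add(6, 1), -4) = Mul(7, -4) = -28)
Mul(Function('B')(Function('o')(-4), -31), H) = Mul(Mul(Rational(1, 3), Pow(-31, -1)), -28) = Mul(Mul(Rational(1, 3), Rational(-1, 31)), -28) = Mul(Rational(-1, 93), -28) = Rational(28, 93)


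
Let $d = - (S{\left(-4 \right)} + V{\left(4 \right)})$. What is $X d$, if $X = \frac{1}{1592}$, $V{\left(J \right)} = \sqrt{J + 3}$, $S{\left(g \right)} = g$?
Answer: $\frac{1}{398} - \frac{\sqrt{7}}{1592} \approx 0.00085066$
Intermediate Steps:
$V{\left(J \right)} = \sqrt{3 + J}$
$d = 4 - \sqrt{7}$ ($d = - (-4 + \sqrt{3 + 4}) = - (-4 + \sqrt{7}) = 4 - \sqrt{7} \approx 1.3542$)
$X = \frac{1}{1592} \approx 0.00062814$
$X d = \frac{4 - \sqrt{7}}{1592} = \frac{1}{398} - \frac{\sqrt{7}}{1592}$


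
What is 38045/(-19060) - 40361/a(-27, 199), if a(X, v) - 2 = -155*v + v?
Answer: -4957129/7300933 ≈ -0.67897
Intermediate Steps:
a(X, v) = 2 - 154*v (a(X, v) = 2 + (-155*v + v) = 2 - 154*v)
38045/(-19060) - 40361/a(-27, 199) = 38045/(-19060) - 40361/(2 - 154*199) = 38045*(-1/19060) - 40361/(2 - 30646) = -7609/3812 - 40361/(-30644) = -7609/3812 - 40361*(-1/30644) = -7609/3812 + 40361/30644 = -4957129/7300933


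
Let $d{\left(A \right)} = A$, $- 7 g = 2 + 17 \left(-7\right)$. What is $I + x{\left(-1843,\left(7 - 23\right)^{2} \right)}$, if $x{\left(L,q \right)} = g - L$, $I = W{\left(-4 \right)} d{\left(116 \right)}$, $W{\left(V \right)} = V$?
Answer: $\frac{9770}{7} \approx 1395.7$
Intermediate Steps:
$g = \frac{117}{7}$ ($g = - \frac{2 + 17 \left(-7\right)}{7} = - \frac{2 - 119}{7} = \left(- \frac{1}{7}\right) \left(-117\right) = \frac{117}{7} \approx 16.714$)
$I = -464$ ($I = \left(-4\right) 116 = -464$)
$x{\left(L,q \right)} = \frac{117}{7} - L$
$I + x{\left(-1843,\left(7 - 23\right)^{2} \right)} = -464 + \left(\frac{117}{7} - -1843\right) = -464 + \left(\frac{117}{7} + 1843\right) = -464 + \frac{13018}{7} = \frac{9770}{7}$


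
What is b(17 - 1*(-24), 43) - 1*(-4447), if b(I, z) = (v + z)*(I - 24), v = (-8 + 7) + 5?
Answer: 5246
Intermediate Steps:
v = 4 (v = -1 + 5 = 4)
b(I, z) = (-24 + I)*(4 + z) (b(I, z) = (4 + z)*(I - 24) = (4 + z)*(-24 + I) = (-24 + I)*(4 + z))
b(17 - 1*(-24), 43) - 1*(-4447) = (-96 - 24*43 + 4*(17 - 1*(-24)) + (17 - 1*(-24))*43) - 1*(-4447) = (-96 - 1032 + 4*(17 + 24) + (17 + 24)*43) + 4447 = (-96 - 1032 + 4*41 + 41*43) + 4447 = (-96 - 1032 + 164 + 1763) + 4447 = 799 + 4447 = 5246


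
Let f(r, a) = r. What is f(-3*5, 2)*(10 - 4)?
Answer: -90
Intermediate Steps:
f(-3*5, 2)*(10 - 4) = (-3*5)*(10 - 4) = -15*6 = -90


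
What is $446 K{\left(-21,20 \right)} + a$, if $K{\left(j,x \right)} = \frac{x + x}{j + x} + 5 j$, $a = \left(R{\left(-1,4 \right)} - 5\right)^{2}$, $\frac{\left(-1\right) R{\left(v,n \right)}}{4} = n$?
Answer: $-64229$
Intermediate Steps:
$R{\left(v,n \right)} = - 4 n$
$a = 441$ ($a = \left(\left(-4\right) 4 - 5\right)^{2} = \left(-16 - 5\right)^{2} = \left(-21\right)^{2} = 441$)
$K{\left(j,x \right)} = 5 j + \frac{2 x}{j + x}$ ($K{\left(j,x \right)} = \frac{2 x}{j + x} + 5 j = 5 j + \frac{2 x}{j + x}$)
$446 K{\left(-21,20 \right)} + a = 446 \frac{2 \cdot 20 + 5 \left(-21\right)^{2} + 5 \left(-21\right) 20}{-21 + 20} + 441 = 446 \frac{40 + 5 \cdot 441 - 2100}{-1} + 441 = 446 \left(- (40 + 2205 - 2100)\right) + 441 = 446 \left(\left(-1\right) 145\right) + 441 = 446 \left(-145\right) + 441 = -64670 + 441 = -64229$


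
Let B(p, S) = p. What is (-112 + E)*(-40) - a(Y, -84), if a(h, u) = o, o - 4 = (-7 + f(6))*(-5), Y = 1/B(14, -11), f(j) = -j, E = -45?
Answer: 6211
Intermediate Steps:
Y = 1/14 ≈ 0.071429
o = 69 (o = 4 + (-7 - 1*6)*(-5) = 4 + (-7 - 6)*(-5) = 4 - 13*(-5) = 4 + 65 = 69)
a(h, u) = 69
(-112 + E)*(-40) - a(Y, -84) = (-112 - 45)*(-40) - 1*69 = -157*(-40) - 69 = 6280 - 69 = 6211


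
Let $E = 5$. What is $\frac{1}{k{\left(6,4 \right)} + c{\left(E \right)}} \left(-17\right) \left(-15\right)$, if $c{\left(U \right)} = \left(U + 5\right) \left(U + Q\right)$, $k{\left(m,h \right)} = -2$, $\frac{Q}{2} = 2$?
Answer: $\frac{255}{88} \approx 2.8977$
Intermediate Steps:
$Q = 4$ ($Q = 2 \cdot 2 = 4$)
$c{\left(U \right)} = \left(4 + U\right) \left(5 + U\right)$ ($c{\left(U \right)} = \left(U + 5\right) \left(U + 4\right) = \left(5 + U\right) \left(4 + U\right) = \left(4 + U\right) \left(5 + U\right)$)
$\frac{1}{k{\left(6,4 \right)} + c{\left(E \right)}} \left(-17\right) \left(-15\right) = \frac{1}{-2 + \left(20 + 5^{2} + 9 \cdot 5\right)} \left(-17\right) \left(-15\right) = \frac{1}{-2 + \left(20 + 25 + 45\right)} \left(-17\right) \left(-15\right) = \frac{1}{-2 + 90} \left(-17\right) \left(-15\right) = \frac{1}{88} \left(-17\right) \left(-15\right) = \left(- \frac{17}{88}\right) \left(-15\right) = \frac{255}{88}$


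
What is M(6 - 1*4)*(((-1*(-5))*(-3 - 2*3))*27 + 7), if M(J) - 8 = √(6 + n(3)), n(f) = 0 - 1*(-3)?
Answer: -13288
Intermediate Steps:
n(f) = 3 (n(f) = 0 + 3 = 3)
M(J) = 11 (M(J) = 8 + √(6 + 3) = 8 + √9 = 8 + 3 = 11)
M(6 - 1*4)*(((-1*(-5))*(-3 - 2*3))*27 + 7) = 11*(((-1*(-5))*(-3 - 2*3))*27 + 7) = 11*((5*(-3 - 6))*27 + 7) = 11*((5*(-9))*27 + 7) = 11*(-45*27 + 7) = 11*(-1215 + 7) = 11*(-1208) = -13288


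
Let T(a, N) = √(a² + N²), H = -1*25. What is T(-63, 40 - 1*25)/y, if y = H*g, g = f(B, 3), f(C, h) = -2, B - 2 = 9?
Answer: 3*√466/50 ≈ 1.2952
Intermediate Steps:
B = 11 (B = 2 + 9 = 11)
g = -2
H = -25
y = 50 (y = -25*(-2) = 50)
T(a, N) = √(N² + a²)
T(-63, 40 - 1*25)/y = √((40 - 1*25)² + (-63)²)/50 = √((40 - 25)² + 3969)*(1/50) = √(15² + 3969)*(1/50) = √(225 + 3969)*(1/50) = √4194*(1/50) = (3*√466)*(1/50) = 3*√466/50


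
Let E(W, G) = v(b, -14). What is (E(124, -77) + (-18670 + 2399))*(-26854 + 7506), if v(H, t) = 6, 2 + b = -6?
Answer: 314695220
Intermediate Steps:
b = -8 (b = -2 - 6 = -8)
E(W, G) = 6
(E(124, -77) + (-18670 + 2399))*(-26854 + 7506) = (6 + (-18670 + 2399))*(-26854 + 7506) = (6 - 16271)*(-19348) = -16265*(-19348) = 314695220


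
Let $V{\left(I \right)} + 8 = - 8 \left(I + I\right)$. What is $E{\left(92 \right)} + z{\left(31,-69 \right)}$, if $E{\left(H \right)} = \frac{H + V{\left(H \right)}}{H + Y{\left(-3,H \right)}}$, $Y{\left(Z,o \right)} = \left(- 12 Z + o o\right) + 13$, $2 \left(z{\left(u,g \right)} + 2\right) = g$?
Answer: $- \frac{630941}{17210} \approx -36.661$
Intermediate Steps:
$z{\left(u,g \right)} = -2 + \frac{g}{2}$
$Y{\left(Z,o \right)} = 13 + o^{2} - 12 Z$ ($Y{\left(Z,o \right)} = \left(- 12 Z + o^{2}\right) + 13 = \left(o^{2} - 12 Z\right) + 13 = 13 + o^{2} - 12 Z$)
$V{\left(I \right)} = -8 - 16 I$ ($V{\left(I \right)} = -8 - 8 \left(I + I\right) = -8 - 8 \cdot 2 I = -8 - 16 I$)
$E{\left(H \right)} = \frac{-8 - 15 H}{49 + H + H^{2}}$ ($E{\left(H \right)} = \frac{H - \left(8 + 16 H\right)}{H + \left(13 + H^{2} - -36\right)} = \frac{-8 - 15 H}{H + \left(13 + H^{2} + 36\right)} = \frac{-8 - 15 H}{H + \left(49 + H^{2}\right)} = \frac{-8 - 15 H}{49 + H + H^{2}}$)
$E{\left(92 \right)} + z{\left(31,-69 \right)} = \frac{-8 - 1380}{49 + 92 + 92^{2}} + \left(-2 + \frac{1}{2} \left(-69\right)\right) = \frac{-8 - 1380}{49 + 92 + 8464} - \frac{73}{2} = \frac{1}{8605} \left(-1388\right) - \frac{73}{2} = - \frac{1388}{8605} - \frac{73}{2} = - \frac{630941}{17210}$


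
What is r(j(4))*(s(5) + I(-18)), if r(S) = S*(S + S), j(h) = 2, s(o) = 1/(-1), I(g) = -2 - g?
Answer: 120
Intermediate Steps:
s(o) = -1
r(S) = 2*S² (r(S) = S*(2*S) = 2*S²)
r(j(4))*(s(5) + I(-18)) = (2*2²)*(-1 + (-2 - 1*(-18))) = (2*4)*(-1 + (-2 + 18)) = 8*(-1 + 16) = 8*15 = 120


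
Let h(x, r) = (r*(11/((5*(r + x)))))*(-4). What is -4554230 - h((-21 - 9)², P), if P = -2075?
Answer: -1070240398/235 ≈ -4.5542e+6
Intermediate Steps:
h(x, r) = -44*r/(5*r + 5*x) (h(x, r) = (r*(11/(5*r + 5*x)))*(-4) = (11*r/(5*r + 5*x))*(-4) = -44*r/(5*r + 5*x))
-4554230 - h((-21 - 9)², P) = -4554230 - (-44)*(-2075)/(5*(-2075) + 5*(-21 - 9)²) = -4554230 - (-44)*(-2075)/(-10375 + 5*(-30)²) = -4554230 - (-44)*(-2075)/(-10375 + 5*900) = -4554230 - (-44)*(-2075)/(-10375 + 4500) = -4554230 - (-44)*(-2075)/(-5875) = -4554230 - (-44)*(-2075)*(-1)/5875 = -4554230 - 1*(-3652/235) = -4554230 + 3652/235 = -1070240398/235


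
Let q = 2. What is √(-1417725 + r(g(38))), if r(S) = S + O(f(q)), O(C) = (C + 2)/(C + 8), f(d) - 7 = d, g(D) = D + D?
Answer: I*√409700374/17 ≈ 1190.7*I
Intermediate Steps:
g(D) = 2*D
f(d) = 7 + d
O(C) = (2 + C)/(8 + C)
r(S) = 11/17 + S (r(S) = S + (2 + (7 + 2))/(8 + (7 + 2)) = S + (2 + 9)/(8 + 9) = S + 11/17 = 11/17 + S)
√(-1417725 + r(g(38))) = √(-1417725 + (11/17 + 2*38)) = √(-1417725 + (11/17 + 76)) = √(-1417725 + 1303/17) = √(-24100022/17) = I*√409700374/17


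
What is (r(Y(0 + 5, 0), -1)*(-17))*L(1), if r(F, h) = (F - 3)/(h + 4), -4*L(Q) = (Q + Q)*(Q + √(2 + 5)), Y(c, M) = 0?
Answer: -17/2 - 17*√7/2 ≈ -30.989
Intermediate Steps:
L(Q) = -Q*(Q + √7)/2 (L(Q) = -(Q + Q)*(Q + √(2 + 5))/4 = -2*Q*(Q + √7)/4 = -Q*(Q + √7)/2)
r(F, h) = (-3 + F)/(4 + h)
(r(Y(0 + 5, 0), -1)*(-17))*L(1) = (((-3 + 0)/(4 - 1))*(-17))*(-½*1*(1 + √7)) = ((-3/3)*(-17))*(-½ - √7/2) = (((⅓)*(-3))*(-17))*(-½ - √7/2) = (-1*(-17))*(-½ - √7/2) = 17*(-½ - √7/2) = -17/2 - 17*√7/2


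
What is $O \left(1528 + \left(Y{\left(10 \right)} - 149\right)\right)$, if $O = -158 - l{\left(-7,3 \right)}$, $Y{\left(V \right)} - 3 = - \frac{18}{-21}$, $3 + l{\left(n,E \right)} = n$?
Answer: $- \frac{1432640}{7} \approx -2.0466 \cdot 10^{5}$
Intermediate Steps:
$l{\left(n,E \right)} = -3 + n$
$Y{\left(V \right)} = \frac{27}{7}$ ($Y{\left(V \right)} = 3 - \frac{18}{-21} = 3 - - \frac{6}{7} = 3 + \frac{6}{7} = \frac{27}{7}$)
$O = -148$ ($O = -158 - \left(-3 - 7\right) = -158 - -10 = -158 + 10 = -148$)
$O \left(1528 + \left(Y{\left(10 \right)} - 149\right)\right) = - 148 \left(1528 + \left(\frac{27}{7} - 149\right)\right) = - 148 \left(1528 - \frac{1016}{7}\right) = \left(-148\right) \frac{9680}{7} = - \frac{1432640}{7}$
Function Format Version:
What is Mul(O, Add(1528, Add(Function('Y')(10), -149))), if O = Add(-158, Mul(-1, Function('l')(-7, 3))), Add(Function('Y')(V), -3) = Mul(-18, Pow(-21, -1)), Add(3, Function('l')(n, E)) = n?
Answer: Rational(-1432640, 7) ≈ -2.0466e+5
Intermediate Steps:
Function('l')(n, E) = Add(-3, n)
Function('Y')(V) = Rational(27, 7) (Function('Y')(V) = Add(3, Mul(-18, Pow(-21, -1))) = Add(3, Mul(-18, Rational(-1, 21))) = Add(3, Rational(6, 7)) = Rational(27, 7))
O = -148 (O = Add(-158, Mul(-1, Add(-3, -7))) = Add(-158, Mul(-1, -10)) = Add(-158, 10) = -148)
Mul(O, Add(1528, Add(Function('Y')(10), -149))) = Mul(-148, Add(1528, Add(Rational(27, 7), -149))) = Mul(-148, Add(1528, Rational(-1016, 7))) = Mul(-148, Rational(9680, 7)) = Rational(-1432640, 7)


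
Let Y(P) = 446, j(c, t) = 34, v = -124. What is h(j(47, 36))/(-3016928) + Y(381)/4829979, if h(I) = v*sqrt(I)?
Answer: 446/4829979 + 31*sqrt(34)/754232 ≈ 0.00033200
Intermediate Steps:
h(I) = -124*sqrt(I)
h(j(47, 36))/(-3016928) + Y(381)/4829979 = -124*sqrt(34)/(-3016928) + 446/4829979 = -124*sqrt(34)*(-1/3016928) + 446*(1/4829979) = 31*sqrt(34)/754232 + 446/4829979 = 446/4829979 + 31*sqrt(34)/754232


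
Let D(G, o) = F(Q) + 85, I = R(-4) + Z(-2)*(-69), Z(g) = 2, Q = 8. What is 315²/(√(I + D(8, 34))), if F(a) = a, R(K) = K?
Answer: -14175*I ≈ -14175.0*I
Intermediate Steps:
I = -142 (I = -4 + 2*(-69) = -4 - 138 = -142)
D(G, o) = 93 (D(G, o) = 8 + 85 = 93)
315²/(√(I + D(8, 34))) = 315²/(√(-142 + 93)) = 99225/(√(-49)) = 99225/((7*I)) = 99225*(-I/7) = -14175*I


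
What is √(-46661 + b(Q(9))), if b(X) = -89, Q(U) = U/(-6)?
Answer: 5*I*√1870 ≈ 216.22*I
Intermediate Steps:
Q(U) = -U/6 (Q(U) = U*(-⅙) = -U/6)
√(-46661 + b(Q(9))) = √(-46661 - 89) = √(-46750) = 5*I*√1870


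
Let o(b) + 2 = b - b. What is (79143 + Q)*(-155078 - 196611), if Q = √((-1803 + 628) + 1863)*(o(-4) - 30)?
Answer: -27833722527 + 45016192*√43 ≈ -2.7539e+10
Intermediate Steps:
o(b) = -2 (o(b) = -2 + (b - b) = -2 + 0 = -2)
Q = -128*√43 (Q = √((-1803 + 628) + 1863)*(-2 - 30) = √(-1175 + 1863)*(-32) = √688*(-32) = (4*√43)*(-32) = -128*√43 ≈ -839.35)
(79143 + Q)*(-155078 - 196611) = (79143 - 128*√43)*(-155078 - 196611) = (79143 - 128*√43)*(-351689) = -27833722527 + 45016192*√43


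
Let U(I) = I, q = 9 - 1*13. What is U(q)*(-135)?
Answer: 540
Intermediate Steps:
q = -4 (q = 9 - 13 = -4)
U(q)*(-135) = -4*(-135) = 540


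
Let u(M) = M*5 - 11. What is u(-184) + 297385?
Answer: 296454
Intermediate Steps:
u(M) = -11 + 5*M (u(M) = 5*M - 11 = -11 + 5*M)
u(-184) + 297385 = (-11 + 5*(-184)) + 297385 = (-11 - 920) + 297385 = -931 + 297385 = 296454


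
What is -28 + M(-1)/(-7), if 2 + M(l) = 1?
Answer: -195/7 ≈ -27.857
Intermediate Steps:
M(l) = -1 (M(l) = -2 + 1 = -1)
-28 + M(-1)/(-7) = -28 - 1/(-7) = -28 - ⅐*(-1) = -28 + ⅐ = -195/7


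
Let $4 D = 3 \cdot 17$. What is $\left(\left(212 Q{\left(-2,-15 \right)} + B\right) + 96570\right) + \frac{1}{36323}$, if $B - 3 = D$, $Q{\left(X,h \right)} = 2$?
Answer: $\frac{14094740601}{145292} \approx 97010.0$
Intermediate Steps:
$D = \frac{51}{4}$ ($D = \frac{3 \cdot 17}{4} = \frac{1}{4} \cdot 51 = \frac{51}{4} \approx 12.75$)
$B = \frac{63}{4}$ ($B = 3 + \frac{51}{4} = \frac{63}{4} \approx 15.75$)
$\left(\left(212 Q{\left(-2,-15 \right)} + B\right) + 96570\right) + \frac{1}{36323} = \left(\left(212 \cdot 2 + \frac{63}{4}\right) + 96570\right) + \frac{1}{36323} = \left(\left(424 + \frac{63}{4}\right) + 96570\right) + \frac{1}{36323} = \left(\frac{1759}{4} + 96570\right) + \frac{1}{36323} = \frac{388039}{4} + \frac{1}{36323} = \frac{14094740601}{145292}$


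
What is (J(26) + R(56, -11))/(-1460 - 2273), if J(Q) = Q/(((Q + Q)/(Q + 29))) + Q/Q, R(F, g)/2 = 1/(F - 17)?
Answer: -2227/291174 ≈ -0.0076483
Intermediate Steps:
R(F, g) = 2/(-17 + F) (R(F, g) = 2/(F - 17) = 2/(-17 + F))
J(Q) = 31/2 + Q/2 (J(Q) = Q/(((2*Q)/(29 + Q))) + 1 = Q/((2*Q/(29 + Q))) + 1 = Q*((29 + Q)/(2*Q)) + 1 = (29/2 + Q/2) + 1 = 31/2 + Q/2)
(J(26) + R(56, -11))/(-1460 - 2273) = ((31/2 + (1/2)*26) + 2/(-17 + 56))/(-1460 - 2273) = ((31/2 + 13) + 2/39)/(-3733) = (57/2 + 2*(1/39))*(-1/3733) = (57/2 + 2/39)*(-1/3733) = (2227/78)*(-1/3733) = -2227/291174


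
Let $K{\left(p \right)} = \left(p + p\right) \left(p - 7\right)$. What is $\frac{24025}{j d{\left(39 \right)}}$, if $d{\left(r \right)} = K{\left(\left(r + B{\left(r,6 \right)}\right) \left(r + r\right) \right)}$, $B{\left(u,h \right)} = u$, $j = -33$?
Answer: $- \frac{24025}{2440182888} \approx -9.8456 \cdot 10^{-6}$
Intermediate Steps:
$K{\left(p \right)} = 2 p \left(-7 + p\right)$
$d{\left(r \right)} = 8 r^{2} \left(-7 + 4 r^{2}\right)$ ($d{\left(r \right)} = 2 \left(r + r\right) \left(r + r\right) \left(-7 + \left(r + r\right) \left(r + r\right)\right) = 2 \cdot 2 r 2 r \left(-7 + 2 r 2 r\right) = 2 \cdot 4 r^{2} \left(-7 + 4 r^{2}\right) = 8 r^{2} \left(-7 + 4 r^{2}\right)$)
$\frac{24025}{j d{\left(39 \right)}} = \frac{24025}{\left(-33\right) 39^{2} \left(-56 + 32 \cdot 39^{2}\right)} = \frac{24025}{\left(-33\right) 1521 \left(-56 + 32 \cdot 1521\right)} = \frac{24025}{\left(-33\right) 1521 \left(-56 + 48672\right)} = \frac{24025}{\left(-33\right) 1521 \cdot 48616} = \frac{24025}{\left(-33\right) 73944936} = \frac{24025}{-2440182888} = 24025 \left(- \frac{1}{2440182888}\right) = - \frac{24025}{2440182888}$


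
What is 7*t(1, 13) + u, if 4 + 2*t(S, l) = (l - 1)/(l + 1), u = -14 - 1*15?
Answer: -40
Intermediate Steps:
u = -29 (u = -14 - 15 = -29)
t(S, l) = -2 + (-1 + l)/(2*(1 + l)) (t(S, l) = -2 + ((l - 1)/(l + 1))/2 = -2 + ((-1 + l)/(1 + l))/2 = -2 + (-1 + l)/(2*(1 + l)))
7*t(1, 13) + u = 7*((-5 - 3*13)/(2*(1 + 13))) - 29 = 7*((½)*(-5 - 39)/14) - 29 = 7*((½)*(1/14)*(-44)) - 29 = 7*(-11/7) - 29 = -11 - 29 = -40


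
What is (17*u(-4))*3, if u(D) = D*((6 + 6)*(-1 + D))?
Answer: 12240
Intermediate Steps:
u(D) = D*(-12 + 12*D) (u(D) = D*(12*(-1 + D)) = D*(-12 + 12*D))
(17*u(-4))*3 = (17*(12*(-4)*(-1 - 4)))*3 = (17*(12*(-4)*(-5)))*3 = (17*240)*3 = 4080*3 = 12240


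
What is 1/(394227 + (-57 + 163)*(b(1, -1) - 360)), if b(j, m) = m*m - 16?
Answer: 1/354477 ≈ 2.8211e-6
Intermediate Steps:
b(j, m) = -16 + m² (b(j, m) = m² - 16 = -16 + m²)
1/(394227 + (-57 + 163)*(b(1, -1) - 360)) = 1/(394227 + (-57 + 163)*((-16 + (-1)²) - 360)) = 1/(394227 + 106*((-16 + 1) - 360)) = 1/(394227 + 106*(-15 - 360)) = 1/(394227 + 106*(-375)) = 1/(394227 - 39750) = 1/354477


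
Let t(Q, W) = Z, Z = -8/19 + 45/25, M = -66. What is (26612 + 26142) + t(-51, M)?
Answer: 5011761/95 ≈ 52755.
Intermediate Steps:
Z = 131/95 (Z = -8*1/19 + 45*(1/25) = -8/19 + 9/5 = 131/95 ≈ 1.3789)
t(Q, W) = 131/95
(26612 + 26142) + t(-51, M) = (26612 + 26142) + 131/95 = 52754 + 131/95 = 5011761/95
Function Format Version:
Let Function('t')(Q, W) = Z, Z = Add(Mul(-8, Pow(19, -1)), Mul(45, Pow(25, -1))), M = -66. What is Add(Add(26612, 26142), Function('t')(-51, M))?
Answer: Rational(5011761, 95) ≈ 52755.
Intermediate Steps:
Z = Rational(131, 95) (Z = Add(Mul(-8, Rational(1, 19)), Mul(45, Rational(1, 25))) = Add(Rational(-8, 19), Rational(9, 5)) = Rational(131, 95) ≈ 1.3789)
Function('t')(Q, W) = Rational(131, 95)
Add(Add(26612, 26142), Function('t')(-51, M)) = Add(Add(26612, 26142), Rational(131, 95)) = Add(52754, Rational(131, 95)) = Rational(5011761, 95)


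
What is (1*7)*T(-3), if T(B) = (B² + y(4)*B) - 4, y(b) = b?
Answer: -49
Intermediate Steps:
T(B) = -4 + B² + 4*B (T(B) = (B² + 4*B) - 4 = -4 + B² + 4*B)
(1*7)*T(-3) = (1*7)*(-4 + (-3)² + 4*(-3)) = 7*(-4 + 9 - 12) = 7*(-7) = -49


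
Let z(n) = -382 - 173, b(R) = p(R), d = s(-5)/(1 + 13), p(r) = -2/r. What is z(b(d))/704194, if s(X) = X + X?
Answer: -555/704194 ≈ -0.00078814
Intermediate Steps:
s(X) = 2*X
d = -5/7 (d = (2*(-5))/(1 + 13) = -10/14 = -10*1/14 = -5/7 ≈ -0.71429)
b(R) = -2/R
z(n) = -555
z(b(d))/704194 = -555/704194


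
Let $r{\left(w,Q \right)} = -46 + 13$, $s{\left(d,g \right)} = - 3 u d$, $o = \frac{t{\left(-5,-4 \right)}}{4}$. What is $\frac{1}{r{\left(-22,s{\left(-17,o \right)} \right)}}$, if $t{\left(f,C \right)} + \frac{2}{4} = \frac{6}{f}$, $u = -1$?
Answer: $- \frac{1}{33} \approx -0.030303$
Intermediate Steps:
$t{\left(f,C \right)} = - \frac{1}{2} + \frac{6}{f}$
$o = - \frac{17}{40}$ ($o = \frac{\frac{1}{2} \frac{1}{-5} \left(12 - -5\right)}{4} = \frac{1}{2} \left(- \frac{1}{5}\right) \left(12 + 5\right) \frac{1}{4} = \frac{1}{2} \left(- \frac{1}{5}\right) 17 \cdot \frac{1}{4} = \left(- \frac{17}{10}\right) \frac{1}{4} = - \frac{17}{40} \approx -0.425$)
$s{\left(d,g \right)} = 3 d$ ($s{\left(d,g \right)} = \left(-3\right) \left(-1\right) d = 3 d$)
$r{\left(w,Q \right)} = -33$
$\frac{1}{r{\left(-22,s{\left(-17,o \right)} \right)}} = \frac{1}{-33} = - \frac{1}{33}$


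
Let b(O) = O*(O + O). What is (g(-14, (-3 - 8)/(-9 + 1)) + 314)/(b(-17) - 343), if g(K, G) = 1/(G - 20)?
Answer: 46778/35015 ≈ 1.3359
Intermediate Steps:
b(O) = 2*O**2 (b(O) = O*(2*O) = 2*O**2)
g(K, G) = 1/(-20 + G)
(g(-14, (-3 - 8)/(-9 + 1)) + 314)/(b(-17) - 343) = (1/(-20 + (-3 - 8)/(-9 + 1)) + 314)/(2*(-17)**2 - 343) = (1/(-20 - 11/(-8)) + 314)/(2*289 - 343) = (1/(-20 - 11*(-1/8)) + 314)/(578 - 343) = (1/(-20 + 11/8) + 314)/235 = (1/(-149/8) + 314)*(1/235) = (-8/149 + 314)*(1/235) = (46778/149)*(1/235) = 46778/35015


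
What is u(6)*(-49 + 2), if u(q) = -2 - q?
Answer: 376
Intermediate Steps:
u(6)*(-49 + 2) = (-2 - 1*6)*(-49 + 2) = (-2 - 6)*(-47) = -8*(-47) = 376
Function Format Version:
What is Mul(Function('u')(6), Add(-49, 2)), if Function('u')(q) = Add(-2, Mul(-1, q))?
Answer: 376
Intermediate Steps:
Mul(Function('u')(6), Add(-49, 2)) = Mul(Add(-2, Mul(-1, 6)), Add(-49, 2)) = Mul(Add(-2, -6), -47) = Mul(-8, -47) = 376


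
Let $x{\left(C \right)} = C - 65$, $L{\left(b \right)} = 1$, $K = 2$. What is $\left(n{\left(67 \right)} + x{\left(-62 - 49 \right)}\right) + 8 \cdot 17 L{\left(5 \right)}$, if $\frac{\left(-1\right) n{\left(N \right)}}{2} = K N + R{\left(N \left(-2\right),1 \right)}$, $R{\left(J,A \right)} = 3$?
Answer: $-314$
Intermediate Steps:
$n{\left(N \right)} = -6 - 4 N$ ($n{\left(N \right)} = - 2 \left(2 N + 3\right) = - 2 \left(3 + 2 N\right) = -6 - 4 N$)
$x{\left(C \right)} = -65 + C$
$\left(n{\left(67 \right)} + x{\left(-62 - 49 \right)}\right) + 8 \cdot 17 L{\left(5 \right)} = \left(\left(-6 - 268\right) - 176\right) + 8 \cdot 17 \cdot 1 = \left(\left(-6 - 268\right) - 176\right) + 136 \cdot 1 = \left(-274 - 176\right) + 136 = -450 + 136 = -314$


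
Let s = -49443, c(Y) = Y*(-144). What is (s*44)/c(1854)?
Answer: 181291/22248 ≈ 8.1486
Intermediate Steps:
c(Y) = -144*Y
(s*44)/c(1854) = (-49443*44)/((-144*1854)) = -2175492/(-266976) = -2175492*(-1/266976) = 181291/22248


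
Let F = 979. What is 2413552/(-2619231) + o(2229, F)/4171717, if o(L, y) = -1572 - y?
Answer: -10075337567065/10926690489627 ≈ -0.92208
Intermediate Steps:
2413552/(-2619231) + o(2229, F)/4171717 = 2413552/(-2619231) + (-1572 - 1*979)/4171717 = 2413552*(-1/2619231) + (-1572 - 979)*(1/4171717) = -2413552/2619231 - 2551*1/4171717 = -2413552/2619231 - 2551/4171717 = -10075337567065/10926690489627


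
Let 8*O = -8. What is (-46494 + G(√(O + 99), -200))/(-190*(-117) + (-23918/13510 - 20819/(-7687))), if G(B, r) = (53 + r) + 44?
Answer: -2419581143945/1154356681062 ≈ -2.0960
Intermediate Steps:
O = -1 (O = (⅛)*(-8) = -1)
G(B, r) = 97 + r
(-46494 + G(√(O + 99), -200))/(-190*(-117) + (-23918/13510 - 20819/(-7687))) = (-46494 + (97 - 200))/(-190*(-117) + (-23918/13510 - 20819/(-7687))) = (-46494 - 103)/(22230 + (-23918*1/13510 - 20819*(-1/7687))) = -46597/(22230 + (-11959/6755 + 20819/7687)) = -46597/(22230 + 48703512/51925685) = -46597/1154356681062/51925685 = -46597*51925685/1154356681062 = -2419581143945/1154356681062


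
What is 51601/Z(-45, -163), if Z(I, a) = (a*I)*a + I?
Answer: -51601/1195650 ≈ -0.043157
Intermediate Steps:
Z(I, a) = I + I*a² (Z(I, a) = (I*a)*a + I = I*a² + I = I + I*a²)
51601/Z(-45, -163) = 51601/((-45*(1 + (-163)²))) = 51601/((-45*(1 + 26569))) = 51601/((-45*26570)) = 51601/(-1195650) = 51601*(-1/1195650) = -51601/1195650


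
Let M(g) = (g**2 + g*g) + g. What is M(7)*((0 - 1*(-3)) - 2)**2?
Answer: 105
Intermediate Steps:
M(g) = g + 2*g**2 (M(g) = (g**2 + g**2) + g = 2*g**2 + g = g + 2*g**2)
M(7)*((0 - 1*(-3)) - 2)**2 = (7*(1 + 2*7))*((0 - 1*(-3)) - 2)**2 = (7*(1 + 14))*((0 + 3) - 2)**2 = (7*15)*(3 - 2)**2 = 105*1**2 = 105*1 = 105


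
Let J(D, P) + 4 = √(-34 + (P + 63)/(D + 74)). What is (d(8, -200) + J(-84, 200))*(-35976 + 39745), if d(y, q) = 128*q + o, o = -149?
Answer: -97063057 + 11307*I*√670/10 ≈ -9.7063e+7 + 29267.0*I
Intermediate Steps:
d(y, q) = -149 + 128*q (d(y, q) = 128*q - 149 = -149 + 128*q)
J(D, P) = -4 + √(-34 + (63 + P)/(74 + D)) (J(D, P) = -4 + √(-34 + (P + 63)/(D + 74)) = -4 + √(-34 + (63 + P)/(74 + D)))
(d(8, -200) + J(-84, 200))*(-35976 + 39745) = ((-149 + 128*(-200)) + (-4 + √((-2453 + 200 - 34*(-84))/(74 - 84))))*(-35976 + 39745) = ((-149 - 25600) + (-4 + √((-2453 + 200 + 2856)/(-10))))*3769 = (-25749 + (-4 + √(-⅒*603)))*3769 = (-25749 + (-4 + √(-603/10)))*3769 = (-25749 + (-4 + 3*I*√670/10))*3769 = (-25753 + 3*I*√670/10)*3769 = -97063057 + 11307*I*√670/10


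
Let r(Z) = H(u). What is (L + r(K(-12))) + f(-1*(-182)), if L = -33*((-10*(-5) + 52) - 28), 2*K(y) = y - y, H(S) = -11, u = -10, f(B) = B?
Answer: -2271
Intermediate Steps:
K(y) = 0 (K(y) = (y - y)/2 = (1/2)*0 = 0)
r(Z) = -11
L = -2442 (L = -33*((50 + 52) - 28) = -33*(102 - 28) = -33*74 = -2442)
(L + r(K(-12))) + f(-1*(-182)) = (-2442 - 11) - 1*(-182) = -2453 + 182 = -2271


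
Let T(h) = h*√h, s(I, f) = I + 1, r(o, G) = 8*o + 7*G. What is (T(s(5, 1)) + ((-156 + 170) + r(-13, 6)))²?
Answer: 2520 - 576*√6 ≈ 1109.1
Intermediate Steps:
r(o, G) = 7*G + 8*o
s(I, f) = 1 + I
T(h) = h^(3/2)
(T(s(5, 1)) + ((-156 + 170) + r(-13, 6)))² = ((1 + 5)^(3/2) + ((-156 + 170) + (7*6 + 8*(-13))))² = (6^(3/2) + (14 + (42 - 104)))² = (6*√6 + (14 - 62))² = (6*√6 - 48)² = (-48 + 6*√6)²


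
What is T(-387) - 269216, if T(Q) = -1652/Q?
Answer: -104184940/387 ≈ -2.6921e+5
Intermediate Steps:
T(-387) - 269216 = -1652/(-387) - 269216 = -1652*(-1/387) - 269216 = 1652/387 - 269216 = -104184940/387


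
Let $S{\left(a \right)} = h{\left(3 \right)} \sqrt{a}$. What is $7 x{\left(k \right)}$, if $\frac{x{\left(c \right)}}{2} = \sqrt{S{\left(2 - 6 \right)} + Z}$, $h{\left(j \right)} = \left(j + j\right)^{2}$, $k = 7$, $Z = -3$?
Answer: $14 \sqrt{-3 + 72 i} \approx 82.269 + 85.768 i$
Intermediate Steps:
$h{\left(j \right)} = 4 j^{2}$ ($h{\left(j \right)} = \left(2 j\right)^{2} = 4 j^{2}$)
$S{\left(a \right)} = 36 \sqrt{a}$ ($S{\left(a \right)} = 4 \cdot 3^{2} \sqrt{a} = 4 \cdot 9 \sqrt{a} = 36 \sqrt{a}$)
$x{\left(c \right)} = 2 \sqrt{-3 + 72 i}$ ($x{\left(c \right)} = 2 \sqrt{36 \sqrt{2 - 6} - 3} = 2 \sqrt{36 \sqrt{-4} - 3} = 2 \sqrt{36 \cdot 2 i - 3} = 2 \sqrt{72 i - 3} = 2 \sqrt{-3 + 72 i}$)
$7 x{\left(k \right)} = 7 \cdot 2 \sqrt{-3 + 72 i} = 14 \sqrt{-3 + 72 i}$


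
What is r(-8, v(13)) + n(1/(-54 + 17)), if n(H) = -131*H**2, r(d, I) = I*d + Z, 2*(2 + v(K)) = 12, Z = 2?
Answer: -41201/1369 ≈ -30.096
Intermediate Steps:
v(K) = 4 (v(K) = -2 + (1/2)*12 = -2 + 6 = 4)
r(d, I) = 2 + I*d (r(d, I) = I*d + 2 = 2 + I*d)
r(-8, v(13)) + n(1/(-54 + 17)) = (2 + 4*(-8)) - 131/(-54 + 17)**2 = (2 - 32) - 131*(1/(-37))**2 = -30 - 131*(-1/37)**2 = -30 - 131*1/1369 = -30 - 131/1369 = -41201/1369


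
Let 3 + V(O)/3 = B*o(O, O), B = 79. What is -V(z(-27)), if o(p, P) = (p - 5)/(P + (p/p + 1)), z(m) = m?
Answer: -7359/25 ≈ -294.36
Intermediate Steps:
o(p, P) = (-5 + p)/(2 + P) (o(p, P) = (-5 + p)/(P + (1 + 1)) = (-5 + p)/(P + 2) = (-5 + p)/(2 + P))
V(O) = -9 + 237*(-5 + O)/(2 + O) (V(O) = -9 + 3*(79*((-5 + O)/(2 + O))) = -9 + 3*(79*(-5 + O)/(2 + O)) = -9 + 237*(-5 + O)/(2 + O))
-V(z(-27)) = -3*(-401 + 76*(-27))/(2 - 27) = -3*(-401 - 2052)/(-25) = -3*(-1)*(-2453)/25 = -1*7359/25 = -7359/25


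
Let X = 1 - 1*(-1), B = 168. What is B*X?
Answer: 336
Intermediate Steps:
X = 2 (X = 1 + 1 = 2)
B*X = 168*2 = 336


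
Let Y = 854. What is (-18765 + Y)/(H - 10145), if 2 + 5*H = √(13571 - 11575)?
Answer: 4542856485/2573226533 + 179110*√499/2573226533 ≈ 1.7670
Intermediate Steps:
H = -⅖ + 2*√499/5 (H = -⅖ + √(13571 - 11575)/5 = -⅖ + √1996/5 = -⅖ + (2*√499)/5 = -⅖ + 2*√499/5 ≈ 8.5353)
(-18765 + Y)/(H - 10145) = (-18765 + 854)/((-⅖ + 2*√499/5) - 10145) = -17911/(-50727/5 + 2*√499/5)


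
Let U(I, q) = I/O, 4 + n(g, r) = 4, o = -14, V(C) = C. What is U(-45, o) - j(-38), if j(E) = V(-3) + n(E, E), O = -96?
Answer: 111/32 ≈ 3.4688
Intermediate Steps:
n(g, r) = 0 (n(g, r) = -4 + 4 = 0)
j(E) = -3 (j(E) = -3 + 0 = -3)
U(I, q) = -I/96 (U(I, q) = I/(-96) = I*(-1/96) = -I/96)
U(-45, o) - j(-38) = -1/96*(-45) - 1*(-3) = 15/32 + 3 = 111/32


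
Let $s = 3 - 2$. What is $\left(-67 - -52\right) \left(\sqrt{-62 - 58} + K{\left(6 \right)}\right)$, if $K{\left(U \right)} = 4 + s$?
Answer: $-75 - 30 i \sqrt{30} \approx -75.0 - 164.32 i$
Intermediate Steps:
$s = 1$ ($s = 3 - 2 = 1$)
$K{\left(U \right)} = 5$ ($K{\left(U \right)} = 4 + 1 = 5$)
$\left(-67 - -52\right) \left(\sqrt{-62 - 58} + K{\left(6 \right)}\right) = \left(-67 - -52\right) \left(\sqrt{-62 - 58} + 5\right) = \left(-67 + 52\right) \left(\sqrt{-120} + 5\right) = - 15 \left(2 i \sqrt{30} + 5\right) = - 15 \left(5 + 2 i \sqrt{30}\right) = -75 - 30 i \sqrt{30}$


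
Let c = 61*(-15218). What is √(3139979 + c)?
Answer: √2211681 ≈ 1487.2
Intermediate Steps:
c = -928298
√(3139979 + c) = √(3139979 - 928298) = √2211681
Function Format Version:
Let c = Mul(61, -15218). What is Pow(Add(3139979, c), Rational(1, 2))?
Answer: Pow(2211681, Rational(1, 2)) ≈ 1487.2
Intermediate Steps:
c = -928298
Pow(Add(3139979, c), Rational(1, 2)) = Pow(Add(3139979, -928298), Rational(1, 2)) = Pow(2211681, Rational(1, 2))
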